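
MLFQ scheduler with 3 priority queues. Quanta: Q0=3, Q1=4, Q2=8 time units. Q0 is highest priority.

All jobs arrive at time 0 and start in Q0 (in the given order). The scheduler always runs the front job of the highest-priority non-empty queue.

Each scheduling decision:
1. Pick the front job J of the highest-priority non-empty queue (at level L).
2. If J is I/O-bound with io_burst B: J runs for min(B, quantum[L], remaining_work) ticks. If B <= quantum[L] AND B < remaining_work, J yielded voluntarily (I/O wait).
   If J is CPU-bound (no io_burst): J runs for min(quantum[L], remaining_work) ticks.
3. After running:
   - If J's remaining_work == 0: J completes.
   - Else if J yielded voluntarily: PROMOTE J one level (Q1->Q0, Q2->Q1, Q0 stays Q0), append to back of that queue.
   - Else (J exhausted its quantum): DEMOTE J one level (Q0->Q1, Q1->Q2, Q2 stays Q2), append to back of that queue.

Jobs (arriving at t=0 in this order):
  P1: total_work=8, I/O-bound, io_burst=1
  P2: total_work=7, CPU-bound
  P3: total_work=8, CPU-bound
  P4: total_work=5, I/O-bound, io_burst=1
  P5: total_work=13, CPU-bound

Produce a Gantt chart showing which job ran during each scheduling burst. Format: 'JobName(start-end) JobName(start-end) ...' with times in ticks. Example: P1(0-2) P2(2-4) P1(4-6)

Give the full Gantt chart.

Answer: P1(0-1) P2(1-4) P3(4-7) P4(7-8) P5(8-11) P1(11-12) P4(12-13) P1(13-14) P4(14-15) P1(15-16) P4(16-17) P1(17-18) P4(18-19) P1(19-20) P1(20-21) P1(21-22) P2(22-26) P3(26-30) P5(30-34) P3(34-35) P5(35-41)

Derivation:
t=0-1: P1@Q0 runs 1, rem=7, I/O yield, promote→Q0. Q0=[P2,P3,P4,P5,P1] Q1=[] Q2=[]
t=1-4: P2@Q0 runs 3, rem=4, quantum used, demote→Q1. Q0=[P3,P4,P5,P1] Q1=[P2] Q2=[]
t=4-7: P3@Q0 runs 3, rem=5, quantum used, demote→Q1. Q0=[P4,P5,P1] Q1=[P2,P3] Q2=[]
t=7-8: P4@Q0 runs 1, rem=4, I/O yield, promote→Q0. Q0=[P5,P1,P4] Q1=[P2,P3] Q2=[]
t=8-11: P5@Q0 runs 3, rem=10, quantum used, demote→Q1. Q0=[P1,P4] Q1=[P2,P3,P5] Q2=[]
t=11-12: P1@Q0 runs 1, rem=6, I/O yield, promote→Q0. Q0=[P4,P1] Q1=[P2,P3,P5] Q2=[]
t=12-13: P4@Q0 runs 1, rem=3, I/O yield, promote→Q0. Q0=[P1,P4] Q1=[P2,P3,P5] Q2=[]
t=13-14: P1@Q0 runs 1, rem=5, I/O yield, promote→Q0. Q0=[P4,P1] Q1=[P2,P3,P5] Q2=[]
t=14-15: P4@Q0 runs 1, rem=2, I/O yield, promote→Q0. Q0=[P1,P4] Q1=[P2,P3,P5] Q2=[]
t=15-16: P1@Q0 runs 1, rem=4, I/O yield, promote→Q0. Q0=[P4,P1] Q1=[P2,P3,P5] Q2=[]
t=16-17: P4@Q0 runs 1, rem=1, I/O yield, promote→Q0. Q0=[P1,P4] Q1=[P2,P3,P5] Q2=[]
t=17-18: P1@Q0 runs 1, rem=3, I/O yield, promote→Q0. Q0=[P4,P1] Q1=[P2,P3,P5] Q2=[]
t=18-19: P4@Q0 runs 1, rem=0, completes. Q0=[P1] Q1=[P2,P3,P5] Q2=[]
t=19-20: P1@Q0 runs 1, rem=2, I/O yield, promote→Q0. Q0=[P1] Q1=[P2,P3,P5] Q2=[]
t=20-21: P1@Q0 runs 1, rem=1, I/O yield, promote→Q0. Q0=[P1] Q1=[P2,P3,P5] Q2=[]
t=21-22: P1@Q0 runs 1, rem=0, completes. Q0=[] Q1=[P2,P3,P5] Q2=[]
t=22-26: P2@Q1 runs 4, rem=0, completes. Q0=[] Q1=[P3,P5] Q2=[]
t=26-30: P3@Q1 runs 4, rem=1, quantum used, demote→Q2. Q0=[] Q1=[P5] Q2=[P3]
t=30-34: P5@Q1 runs 4, rem=6, quantum used, demote→Q2. Q0=[] Q1=[] Q2=[P3,P5]
t=34-35: P3@Q2 runs 1, rem=0, completes. Q0=[] Q1=[] Q2=[P5]
t=35-41: P5@Q2 runs 6, rem=0, completes. Q0=[] Q1=[] Q2=[]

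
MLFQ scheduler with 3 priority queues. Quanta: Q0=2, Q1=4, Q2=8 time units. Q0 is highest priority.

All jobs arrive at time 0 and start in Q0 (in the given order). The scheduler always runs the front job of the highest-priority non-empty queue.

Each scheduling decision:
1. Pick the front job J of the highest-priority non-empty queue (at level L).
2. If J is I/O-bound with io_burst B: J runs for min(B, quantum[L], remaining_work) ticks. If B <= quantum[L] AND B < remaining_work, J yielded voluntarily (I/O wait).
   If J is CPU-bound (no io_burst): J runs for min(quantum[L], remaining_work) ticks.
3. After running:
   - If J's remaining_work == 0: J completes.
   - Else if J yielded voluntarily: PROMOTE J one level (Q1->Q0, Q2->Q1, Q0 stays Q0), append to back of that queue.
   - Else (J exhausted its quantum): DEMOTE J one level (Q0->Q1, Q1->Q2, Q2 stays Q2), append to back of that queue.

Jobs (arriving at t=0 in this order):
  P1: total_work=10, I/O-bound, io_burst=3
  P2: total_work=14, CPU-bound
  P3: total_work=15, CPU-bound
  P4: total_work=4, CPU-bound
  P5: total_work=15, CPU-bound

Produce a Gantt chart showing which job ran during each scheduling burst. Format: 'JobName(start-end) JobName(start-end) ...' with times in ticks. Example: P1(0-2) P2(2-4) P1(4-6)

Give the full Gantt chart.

Answer: P1(0-2) P2(2-4) P3(4-6) P4(6-8) P5(8-10) P1(10-13) P1(13-15) P2(15-19) P3(19-23) P4(23-25) P5(25-29) P1(29-32) P2(32-40) P3(40-48) P5(48-56) P3(56-57) P5(57-58)

Derivation:
t=0-2: P1@Q0 runs 2, rem=8, quantum used, demote→Q1. Q0=[P2,P3,P4,P5] Q1=[P1] Q2=[]
t=2-4: P2@Q0 runs 2, rem=12, quantum used, demote→Q1. Q0=[P3,P4,P5] Q1=[P1,P2] Q2=[]
t=4-6: P3@Q0 runs 2, rem=13, quantum used, demote→Q1. Q0=[P4,P5] Q1=[P1,P2,P3] Q2=[]
t=6-8: P4@Q0 runs 2, rem=2, quantum used, demote→Q1. Q0=[P5] Q1=[P1,P2,P3,P4] Q2=[]
t=8-10: P5@Q0 runs 2, rem=13, quantum used, demote→Q1. Q0=[] Q1=[P1,P2,P3,P4,P5] Q2=[]
t=10-13: P1@Q1 runs 3, rem=5, I/O yield, promote→Q0. Q0=[P1] Q1=[P2,P3,P4,P5] Q2=[]
t=13-15: P1@Q0 runs 2, rem=3, quantum used, demote→Q1. Q0=[] Q1=[P2,P3,P4,P5,P1] Q2=[]
t=15-19: P2@Q1 runs 4, rem=8, quantum used, demote→Q2. Q0=[] Q1=[P3,P4,P5,P1] Q2=[P2]
t=19-23: P3@Q1 runs 4, rem=9, quantum used, demote→Q2. Q0=[] Q1=[P4,P5,P1] Q2=[P2,P3]
t=23-25: P4@Q1 runs 2, rem=0, completes. Q0=[] Q1=[P5,P1] Q2=[P2,P3]
t=25-29: P5@Q1 runs 4, rem=9, quantum used, demote→Q2. Q0=[] Q1=[P1] Q2=[P2,P3,P5]
t=29-32: P1@Q1 runs 3, rem=0, completes. Q0=[] Q1=[] Q2=[P2,P3,P5]
t=32-40: P2@Q2 runs 8, rem=0, completes. Q0=[] Q1=[] Q2=[P3,P5]
t=40-48: P3@Q2 runs 8, rem=1, quantum used, demote→Q2. Q0=[] Q1=[] Q2=[P5,P3]
t=48-56: P5@Q2 runs 8, rem=1, quantum used, demote→Q2. Q0=[] Q1=[] Q2=[P3,P5]
t=56-57: P3@Q2 runs 1, rem=0, completes. Q0=[] Q1=[] Q2=[P5]
t=57-58: P5@Q2 runs 1, rem=0, completes. Q0=[] Q1=[] Q2=[]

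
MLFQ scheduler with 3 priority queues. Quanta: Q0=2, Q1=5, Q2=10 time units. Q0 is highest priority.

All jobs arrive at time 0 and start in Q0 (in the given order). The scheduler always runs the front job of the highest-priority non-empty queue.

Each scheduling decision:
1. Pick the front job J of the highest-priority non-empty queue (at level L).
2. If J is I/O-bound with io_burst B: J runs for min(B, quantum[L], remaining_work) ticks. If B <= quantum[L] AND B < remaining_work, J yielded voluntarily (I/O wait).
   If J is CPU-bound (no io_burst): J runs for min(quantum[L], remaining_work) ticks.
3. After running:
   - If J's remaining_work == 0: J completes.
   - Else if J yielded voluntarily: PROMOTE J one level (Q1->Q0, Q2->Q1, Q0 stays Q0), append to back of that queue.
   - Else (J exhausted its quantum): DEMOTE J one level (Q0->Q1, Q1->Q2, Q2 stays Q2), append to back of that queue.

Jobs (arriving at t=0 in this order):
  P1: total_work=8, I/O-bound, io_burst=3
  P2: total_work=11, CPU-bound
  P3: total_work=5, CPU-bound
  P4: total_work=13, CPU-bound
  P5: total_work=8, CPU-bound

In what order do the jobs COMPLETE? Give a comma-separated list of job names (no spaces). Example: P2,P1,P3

t=0-2: P1@Q0 runs 2, rem=6, quantum used, demote→Q1. Q0=[P2,P3,P4,P5] Q1=[P1] Q2=[]
t=2-4: P2@Q0 runs 2, rem=9, quantum used, demote→Q1. Q0=[P3,P4,P5] Q1=[P1,P2] Q2=[]
t=4-6: P3@Q0 runs 2, rem=3, quantum used, demote→Q1. Q0=[P4,P5] Q1=[P1,P2,P3] Q2=[]
t=6-8: P4@Q0 runs 2, rem=11, quantum used, demote→Q1. Q0=[P5] Q1=[P1,P2,P3,P4] Q2=[]
t=8-10: P5@Q0 runs 2, rem=6, quantum used, demote→Q1. Q0=[] Q1=[P1,P2,P3,P4,P5] Q2=[]
t=10-13: P1@Q1 runs 3, rem=3, I/O yield, promote→Q0. Q0=[P1] Q1=[P2,P3,P4,P5] Q2=[]
t=13-15: P1@Q0 runs 2, rem=1, quantum used, demote→Q1. Q0=[] Q1=[P2,P3,P4,P5,P1] Q2=[]
t=15-20: P2@Q1 runs 5, rem=4, quantum used, demote→Q2. Q0=[] Q1=[P3,P4,P5,P1] Q2=[P2]
t=20-23: P3@Q1 runs 3, rem=0, completes. Q0=[] Q1=[P4,P5,P1] Q2=[P2]
t=23-28: P4@Q1 runs 5, rem=6, quantum used, demote→Q2. Q0=[] Q1=[P5,P1] Q2=[P2,P4]
t=28-33: P5@Q1 runs 5, rem=1, quantum used, demote→Q2. Q0=[] Q1=[P1] Q2=[P2,P4,P5]
t=33-34: P1@Q1 runs 1, rem=0, completes. Q0=[] Q1=[] Q2=[P2,P4,P5]
t=34-38: P2@Q2 runs 4, rem=0, completes. Q0=[] Q1=[] Q2=[P4,P5]
t=38-44: P4@Q2 runs 6, rem=0, completes. Q0=[] Q1=[] Q2=[P5]
t=44-45: P5@Q2 runs 1, rem=0, completes. Q0=[] Q1=[] Q2=[]

Answer: P3,P1,P2,P4,P5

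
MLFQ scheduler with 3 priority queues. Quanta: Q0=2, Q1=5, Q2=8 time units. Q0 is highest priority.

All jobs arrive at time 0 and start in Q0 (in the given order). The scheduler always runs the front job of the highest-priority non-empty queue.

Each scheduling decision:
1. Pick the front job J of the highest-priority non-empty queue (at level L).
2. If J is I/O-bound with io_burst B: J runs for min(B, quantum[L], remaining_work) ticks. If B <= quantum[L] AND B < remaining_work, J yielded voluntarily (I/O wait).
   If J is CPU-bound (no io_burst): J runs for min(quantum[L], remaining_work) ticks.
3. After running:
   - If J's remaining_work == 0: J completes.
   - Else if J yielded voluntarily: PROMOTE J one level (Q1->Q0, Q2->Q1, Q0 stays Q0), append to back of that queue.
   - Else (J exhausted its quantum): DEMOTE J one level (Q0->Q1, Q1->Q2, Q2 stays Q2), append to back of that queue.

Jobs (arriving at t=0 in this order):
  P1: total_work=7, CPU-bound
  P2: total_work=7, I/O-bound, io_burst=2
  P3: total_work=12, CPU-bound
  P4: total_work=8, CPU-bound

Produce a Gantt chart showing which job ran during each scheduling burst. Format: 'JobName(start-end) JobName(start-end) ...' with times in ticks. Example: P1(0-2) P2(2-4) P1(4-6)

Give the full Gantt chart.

Answer: P1(0-2) P2(2-4) P3(4-6) P4(6-8) P2(8-10) P2(10-12) P2(12-13) P1(13-18) P3(18-23) P4(23-28) P3(28-33) P4(33-34)

Derivation:
t=0-2: P1@Q0 runs 2, rem=5, quantum used, demote→Q1. Q0=[P2,P3,P4] Q1=[P1] Q2=[]
t=2-4: P2@Q0 runs 2, rem=5, I/O yield, promote→Q0. Q0=[P3,P4,P2] Q1=[P1] Q2=[]
t=4-6: P3@Q0 runs 2, rem=10, quantum used, demote→Q1. Q0=[P4,P2] Q1=[P1,P3] Q2=[]
t=6-8: P4@Q0 runs 2, rem=6, quantum used, demote→Q1. Q0=[P2] Q1=[P1,P3,P4] Q2=[]
t=8-10: P2@Q0 runs 2, rem=3, I/O yield, promote→Q0. Q0=[P2] Q1=[P1,P3,P4] Q2=[]
t=10-12: P2@Q0 runs 2, rem=1, I/O yield, promote→Q0. Q0=[P2] Q1=[P1,P3,P4] Q2=[]
t=12-13: P2@Q0 runs 1, rem=0, completes. Q0=[] Q1=[P1,P3,P4] Q2=[]
t=13-18: P1@Q1 runs 5, rem=0, completes. Q0=[] Q1=[P3,P4] Q2=[]
t=18-23: P3@Q1 runs 5, rem=5, quantum used, demote→Q2. Q0=[] Q1=[P4] Q2=[P3]
t=23-28: P4@Q1 runs 5, rem=1, quantum used, demote→Q2. Q0=[] Q1=[] Q2=[P3,P4]
t=28-33: P3@Q2 runs 5, rem=0, completes. Q0=[] Q1=[] Q2=[P4]
t=33-34: P4@Q2 runs 1, rem=0, completes. Q0=[] Q1=[] Q2=[]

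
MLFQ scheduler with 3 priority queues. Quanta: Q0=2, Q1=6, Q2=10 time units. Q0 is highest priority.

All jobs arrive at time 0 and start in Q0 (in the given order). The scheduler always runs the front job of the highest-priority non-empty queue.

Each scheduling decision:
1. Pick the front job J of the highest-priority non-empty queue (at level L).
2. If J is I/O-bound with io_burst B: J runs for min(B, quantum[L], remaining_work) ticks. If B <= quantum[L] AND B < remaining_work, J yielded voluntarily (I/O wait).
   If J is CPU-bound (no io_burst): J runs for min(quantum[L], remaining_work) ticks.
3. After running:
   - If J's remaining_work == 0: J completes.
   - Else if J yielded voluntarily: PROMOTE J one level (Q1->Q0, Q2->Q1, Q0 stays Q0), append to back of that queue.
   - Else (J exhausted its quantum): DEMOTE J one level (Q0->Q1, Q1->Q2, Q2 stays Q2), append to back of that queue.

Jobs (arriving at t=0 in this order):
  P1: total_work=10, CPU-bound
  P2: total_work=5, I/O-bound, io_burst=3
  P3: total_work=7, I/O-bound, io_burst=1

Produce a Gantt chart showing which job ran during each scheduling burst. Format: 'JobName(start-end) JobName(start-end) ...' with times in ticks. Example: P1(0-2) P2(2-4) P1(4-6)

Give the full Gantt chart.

t=0-2: P1@Q0 runs 2, rem=8, quantum used, demote→Q1. Q0=[P2,P3] Q1=[P1] Q2=[]
t=2-4: P2@Q0 runs 2, rem=3, quantum used, demote→Q1. Q0=[P3] Q1=[P1,P2] Q2=[]
t=4-5: P3@Q0 runs 1, rem=6, I/O yield, promote→Q0. Q0=[P3] Q1=[P1,P2] Q2=[]
t=5-6: P3@Q0 runs 1, rem=5, I/O yield, promote→Q0. Q0=[P3] Q1=[P1,P2] Q2=[]
t=6-7: P3@Q0 runs 1, rem=4, I/O yield, promote→Q0. Q0=[P3] Q1=[P1,P2] Q2=[]
t=7-8: P3@Q0 runs 1, rem=3, I/O yield, promote→Q0. Q0=[P3] Q1=[P1,P2] Q2=[]
t=8-9: P3@Q0 runs 1, rem=2, I/O yield, promote→Q0. Q0=[P3] Q1=[P1,P2] Q2=[]
t=9-10: P3@Q0 runs 1, rem=1, I/O yield, promote→Q0. Q0=[P3] Q1=[P1,P2] Q2=[]
t=10-11: P3@Q0 runs 1, rem=0, completes. Q0=[] Q1=[P1,P2] Q2=[]
t=11-17: P1@Q1 runs 6, rem=2, quantum used, demote→Q2. Q0=[] Q1=[P2] Q2=[P1]
t=17-20: P2@Q1 runs 3, rem=0, completes. Q0=[] Q1=[] Q2=[P1]
t=20-22: P1@Q2 runs 2, rem=0, completes. Q0=[] Q1=[] Q2=[]

Answer: P1(0-2) P2(2-4) P3(4-5) P3(5-6) P3(6-7) P3(7-8) P3(8-9) P3(9-10) P3(10-11) P1(11-17) P2(17-20) P1(20-22)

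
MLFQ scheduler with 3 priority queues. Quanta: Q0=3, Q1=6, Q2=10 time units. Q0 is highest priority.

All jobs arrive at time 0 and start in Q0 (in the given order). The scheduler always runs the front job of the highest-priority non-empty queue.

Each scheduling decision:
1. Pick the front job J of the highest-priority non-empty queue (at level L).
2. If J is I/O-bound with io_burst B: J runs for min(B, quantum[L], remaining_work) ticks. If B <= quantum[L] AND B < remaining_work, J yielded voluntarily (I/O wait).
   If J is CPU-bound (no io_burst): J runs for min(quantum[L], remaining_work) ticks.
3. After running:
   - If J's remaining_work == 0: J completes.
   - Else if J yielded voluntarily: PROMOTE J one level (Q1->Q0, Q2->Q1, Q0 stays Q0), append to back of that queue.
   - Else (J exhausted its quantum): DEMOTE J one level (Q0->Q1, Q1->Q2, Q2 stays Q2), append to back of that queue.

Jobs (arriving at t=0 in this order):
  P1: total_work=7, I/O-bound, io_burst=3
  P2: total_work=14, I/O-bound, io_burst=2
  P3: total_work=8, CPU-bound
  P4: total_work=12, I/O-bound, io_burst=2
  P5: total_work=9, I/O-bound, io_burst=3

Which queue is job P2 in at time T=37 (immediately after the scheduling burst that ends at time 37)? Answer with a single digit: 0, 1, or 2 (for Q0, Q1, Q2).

t=0-3: P1@Q0 runs 3, rem=4, I/O yield, promote→Q0. Q0=[P2,P3,P4,P5,P1] Q1=[] Q2=[]
t=3-5: P2@Q0 runs 2, rem=12, I/O yield, promote→Q0. Q0=[P3,P4,P5,P1,P2] Q1=[] Q2=[]
t=5-8: P3@Q0 runs 3, rem=5, quantum used, demote→Q1. Q0=[P4,P5,P1,P2] Q1=[P3] Q2=[]
t=8-10: P4@Q0 runs 2, rem=10, I/O yield, promote→Q0. Q0=[P5,P1,P2,P4] Q1=[P3] Q2=[]
t=10-13: P5@Q0 runs 3, rem=6, I/O yield, promote→Q0. Q0=[P1,P2,P4,P5] Q1=[P3] Q2=[]
t=13-16: P1@Q0 runs 3, rem=1, I/O yield, promote→Q0. Q0=[P2,P4,P5,P1] Q1=[P3] Q2=[]
t=16-18: P2@Q0 runs 2, rem=10, I/O yield, promote→Q0. Q0=[P4,P5,P1,P2] Q1=[P3] Q2=[]
t=18-20: P4@Q0 runs 2, rem=8, I/O yield, promote→Q0. Q0=[P5,P1,P2,P4] Q1=[P3] Q2=[]
t=20-23: P5@Q0 runs 3, rem=3, I/O yield, promote→Q0. Q0=[P1,P2,P4,P5] Q1=[P3] Q2=[]
t=23-24: P1@Q0 runs 1, rem=0, completes. Q0=[P2,P4,P5] Q1=[P3] Q2=[]
t=24-26: P2@Q0 runs 2, rem=8, I/O yield, promote→Q0. Q0=[P4,P5,P2] Q1=[P3] Q2=[]
t=26-28: P4@Q0 runs 2, rem=6, I/O yield, promote→Q0. Q0=[P5,P2,P4] Q1=[P3] Q2=[]
t=28-31: P5@Q0 runs 3, rem=0, completes. Q0=[P2,P4] Q1=[P3] Q2=[]
t=31-33: P2@Q0 runs 2, rem=6, I/O yield, promote→Q0. Q0=[P4,P2] Q1=[P3] Q2=[]
t=33-35: P4@Q0 runs 2, rem=4, I/O yield, promote→Q0. Q0=[P2,P4] Q1=[P3] Q2=[]
t=35-37: P2@Q0 runs 2, rem=4, I/O yield, promote→Q0. Q0=[P4,P2] Q1=[P3] Q2=[]
t=37-39: P4@Q0 runs 2, rem=2, I/O yield, promote→Q0. Q0=[P2,P4] Q1=[P3] Q2=[]
t=39-41: P2@Q0 runs 2, rem=2, I/O yield, promote→Q0. Q0=[P4,P2] Q1=[P3] Q2=[]
t=41-43: P4@Q0 runs 2, rem=0, completes. Q0=[P2] Q1=[P3] Q2=[]
t=43-45: P2@Q0 runs 2, rem=0, completes. Q0=[] Q1=[P3] Q2=[]
t=45-50: P3@Q1 runs 5, rem=0, completes. Q0=[] Q1=[] Q2=[]

Answer: 0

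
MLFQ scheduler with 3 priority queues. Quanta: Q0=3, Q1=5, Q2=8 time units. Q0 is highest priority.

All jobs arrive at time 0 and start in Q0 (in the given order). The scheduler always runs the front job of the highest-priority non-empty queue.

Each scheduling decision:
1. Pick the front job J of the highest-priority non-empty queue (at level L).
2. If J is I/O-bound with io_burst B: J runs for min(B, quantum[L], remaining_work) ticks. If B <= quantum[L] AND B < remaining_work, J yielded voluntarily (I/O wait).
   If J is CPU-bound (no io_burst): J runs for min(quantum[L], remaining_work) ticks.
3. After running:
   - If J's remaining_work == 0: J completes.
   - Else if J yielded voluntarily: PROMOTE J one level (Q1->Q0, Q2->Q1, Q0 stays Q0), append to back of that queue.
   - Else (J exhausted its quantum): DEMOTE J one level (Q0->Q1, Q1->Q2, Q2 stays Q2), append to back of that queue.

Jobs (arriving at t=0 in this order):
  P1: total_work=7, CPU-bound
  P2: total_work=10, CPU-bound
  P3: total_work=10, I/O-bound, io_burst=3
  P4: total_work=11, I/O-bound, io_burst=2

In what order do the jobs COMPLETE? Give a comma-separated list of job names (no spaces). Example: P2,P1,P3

t=0-3: P1@Q0 runs 3, rem=4, quantum used, demote→Q1. Q0=[P2,P3,P4] Q1=[P1] Q2=[]
t=3-6: P2@Q0 runs 3, rem=7, quantum used, demote→Q1. Q0=[P3,P4] Q1=[P1,P2] Q2=[]
t=6-9: P3@Q0 runs 3, rem=7, I/O yield, promote→Q0. Q0=[P4,P3] Q1=[P1,P2] Q2=[]
t=9-11: P4@Q0 runs 2, rem=9, I/O yield, promote→Q0. Q0=[P3,P4] Q1=[P1,P2] Q2=[]
t=11-14: P3@Q0 runs 3, rem=4, I/O yield, promote→Q0. Q0=[P4,P3] Q1=[P1,P2] Q2=[]
t=14-16: P4@Q0 runs 2, rem=7, I/O yield, promote→Q0. Q0=[P3,P4] Q1=[P1,P2] Q2=[]
t=16-19: P3@Q0 runs 3, rem=1, I/O yield, promote→Q0. Q0=[P4,P3] Q1=[P1,P2] Q2=[]
t=19-21: P4@Q0 runs 2, rem=5, I/O yield, promote→Q0. Q0=[P3,P4] Q1=[P1,P2] Q2=[]
t=21-22: P3@Q0 runs 1, rem=0, completes. Q0=[P4] Q1=[P1,P2] Q2=[]
t=22-24: P4@Q0 runs 2, rem=3, I/O yield, promote→Q0. Q0=[P4] Q1=[P1,P2] Q2=[]
t=24-26: P4@Q0 runs 2, rem=1, I/O yield, promote→Q0. Q0=[P4] Q1=[P1,P2] Q2=[]
t=26-27: P4@Q0 runs 1, rem=0, completes. Q0=[] Q1=[P1,P2] Q2=[]
t=27-31: P1@Q1 runs 4, rem=0, completes. Q0=[] Q1=[P2] Q2=[]
t=31-36: P2@Q1 runs 5, rem=2, quantum used, demote→Q2. Q0=[] Q1=[] Q2=[P2]
t=36-38: P2@Q2 runs 2, rem=0, completes. Q0=[] Q1=[] Q2=[]

Answer: P3,P4,P1,P2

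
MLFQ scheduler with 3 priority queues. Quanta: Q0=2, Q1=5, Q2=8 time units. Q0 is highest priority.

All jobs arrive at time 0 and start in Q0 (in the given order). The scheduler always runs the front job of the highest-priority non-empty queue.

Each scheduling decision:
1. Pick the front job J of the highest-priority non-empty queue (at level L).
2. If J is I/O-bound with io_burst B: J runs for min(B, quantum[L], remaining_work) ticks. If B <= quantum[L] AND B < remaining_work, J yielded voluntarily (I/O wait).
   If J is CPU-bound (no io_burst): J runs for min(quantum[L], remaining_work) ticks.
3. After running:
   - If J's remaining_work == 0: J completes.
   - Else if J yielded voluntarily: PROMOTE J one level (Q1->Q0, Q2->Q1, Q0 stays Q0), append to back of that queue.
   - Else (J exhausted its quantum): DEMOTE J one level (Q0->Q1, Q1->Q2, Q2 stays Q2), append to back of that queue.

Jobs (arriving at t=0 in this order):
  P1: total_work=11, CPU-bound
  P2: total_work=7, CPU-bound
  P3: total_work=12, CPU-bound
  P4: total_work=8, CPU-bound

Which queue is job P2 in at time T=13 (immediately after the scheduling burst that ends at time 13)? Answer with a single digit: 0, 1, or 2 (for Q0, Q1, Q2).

t=0-2: P1@Q0 runs 2, rem=9, quantum used, demote→Q1. Q0=[P2,P3,P4] Q1=[P1] Q2=[]
t=2-4: P2@Q0 runs 2, rem=5, quantum used, demote→Q1. Q0=[P3,P4] Q1=[P1,P2] Q2=[]
t=4-6: P3@Q0 runs 2, rem=10, quantum used, demote→Q1. Q0=[P4] Q1=[P1,P2,P3] Q2=[]
t=6-8: P4@Q0 runs 2, rem=6, quantum used, demote→Q1. Q0=[] Q1=[P1,P2,P3,P4] Q2=[]
t=8-13: P1@Q1 runs 5, rem=4, quantum used, demote→Q2. Q0=[] Q1=[P2,P3,P4] Q2=[P1]
t=13-18: P2@Q1 runs 5, rem=0, completes. Q0=[] Q1=[P3,P4] Q2=[P1]
t=18-23: P3@Q1 runs 5, rem=5, quantum used, demote→Q2. Q0=[] Q1=[P4] Q2=[P1,P3]
t=23-28: P4@Q1 runs 5, rem=1, quantum used, demote→Q2. Q0=[] Q1=[] Q2=[P1,P3,P4]
t=28-32: P1@Q2 runs 4, rem=0, completes. Q0=[] Q1=[] Q2=[P3,P4]
t=32-37: P3@Q2 runs 5, rem=0, completes. Q0=[] Q1=[] Q2=[P4]
t=37-38: P4@Q2 runs 1, rem=0, completes. Q0=[] Q1=[] Q2=[]

Answer: 1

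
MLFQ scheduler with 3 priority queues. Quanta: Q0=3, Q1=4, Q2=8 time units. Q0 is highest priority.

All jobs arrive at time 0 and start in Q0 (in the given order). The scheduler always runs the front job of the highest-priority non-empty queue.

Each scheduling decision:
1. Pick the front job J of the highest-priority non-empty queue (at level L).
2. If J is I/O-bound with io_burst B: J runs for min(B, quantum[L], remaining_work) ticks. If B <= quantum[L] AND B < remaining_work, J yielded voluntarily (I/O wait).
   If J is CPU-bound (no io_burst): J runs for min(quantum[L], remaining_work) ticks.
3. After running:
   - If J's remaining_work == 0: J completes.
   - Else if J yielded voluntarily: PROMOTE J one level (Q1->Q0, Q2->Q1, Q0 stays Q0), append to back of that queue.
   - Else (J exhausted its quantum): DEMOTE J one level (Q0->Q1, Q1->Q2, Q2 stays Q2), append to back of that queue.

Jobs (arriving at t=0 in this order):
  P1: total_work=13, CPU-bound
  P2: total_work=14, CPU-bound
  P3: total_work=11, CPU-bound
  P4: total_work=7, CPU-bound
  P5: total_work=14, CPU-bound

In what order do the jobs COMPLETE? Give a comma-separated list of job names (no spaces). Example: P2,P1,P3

t=0-3: P1@Q0 runs 3, rem=10, quantum used, demote→Q1. Q0=[P2,P3,P4,P5] Q1=[P1] Q2=[]
t=3-6: P2@Q0 runs 3, rem=11, quantum used, demote→Q1. Q0=[P3,P4,P5] Q1=[P1,P2] Q2=[]
t=6-9: P3@Q0 runs 3, rem=8, quantum used, demote→Q1. Q0=[P4,P5] Q1=[P1,P2,P3] Q2=[]
t=9-12: P4@Q0 runs 3, rem=4, quantum used, demote→Q1. Q0=[P5] Q1=[P1,P2,P3,P4] Q2=[]
t=12-15: P5@Q0 runs 3, rem=11, quantum used, demote→Q1. Q0=[] Q1=[P1,P2,P3,P4,P5] Q2=[]
t=15-19: P1@Q1 runs 4, rem=6, quantum used, demote→Q2. Q0=[] Q1=[P2,P3,P4,P5] Q2=[P1]
t=19-23: P2@Q1 runs 4, rem=7, quantum used, demote→Q2. Q0=[] Q1=[P3,P4,P5] Q2=[P1,P2]
t=23-27: P3@Q1 runs 4, rem=4, quantum used, demote→Q2. Q0=[] Q1=[P4,P5] Q2=[P1,P2,P3]
t=27-31: P4@Q1 runs 4, rem=0, completes. Q0=[] Q1=[P5] Q2=[P1,P2,P3]
t=31-35: P5@Q1 runs 4, rem=7, quantum used, demote→Q2. Q0=[] Q1=[] Q2=[P1,P2,P3,P5]
t=35-41: P1@Q2 runs 6, rem=0, completes. Q0=[] Q1=[] Q2=[P2,P3,P5]
t=41-48: P2@Q2 runs 7, rem=0, completes. Q0=[] Q1=[] Q2=[P3,P5]
t=48-52: P3@Q2 runs 4, rem=0, completes. Q0=[] Q1=[] Q2=[P5]
t=52-59: P5@Q2 runs 7, rem=0, completes. Q0=[] Q1=[] Q2=[]

Answer: P4,P1,P2,P3,P5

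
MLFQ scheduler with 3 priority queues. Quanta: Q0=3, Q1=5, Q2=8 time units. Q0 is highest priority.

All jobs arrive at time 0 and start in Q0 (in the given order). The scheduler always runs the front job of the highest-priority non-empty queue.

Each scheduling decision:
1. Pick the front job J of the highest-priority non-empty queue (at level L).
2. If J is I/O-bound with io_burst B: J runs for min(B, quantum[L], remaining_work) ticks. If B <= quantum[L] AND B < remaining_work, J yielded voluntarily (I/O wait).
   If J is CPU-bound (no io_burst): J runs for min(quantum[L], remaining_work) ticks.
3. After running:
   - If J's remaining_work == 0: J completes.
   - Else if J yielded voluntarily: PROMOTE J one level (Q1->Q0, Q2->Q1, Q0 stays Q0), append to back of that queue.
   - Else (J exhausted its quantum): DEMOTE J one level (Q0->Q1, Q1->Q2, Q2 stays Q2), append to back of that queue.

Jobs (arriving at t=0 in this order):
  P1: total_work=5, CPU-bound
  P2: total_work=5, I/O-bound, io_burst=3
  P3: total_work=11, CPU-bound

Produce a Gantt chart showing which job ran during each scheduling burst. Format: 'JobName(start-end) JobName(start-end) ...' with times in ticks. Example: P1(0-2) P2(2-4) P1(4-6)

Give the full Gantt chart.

t=0-3: P1@Q0 runs 3, rem=2, quantum used, demote→Q1. Q0=[P2,P3] Q1=[P1] Q2=[]
t=3-6: P2@Q0 runs 3, rem=2, I/O yield, promote→Q0. Q0=[P3,P2] Q1=[P1] Q2=[]
t=6-9: P3@Q0 runs 3, rem=8, quantum used, demote→Q1. Q0=[P2] Q1=[P1,P3] Q2=[]
t=9-11: P2@Q0 runs 2, rem=0, completes. Q0=[] Q1=[P1,P3] Q2=[]
t=11-13: P1@Q1 runs 2, rem=0, completes. Q0=[] Q1=[P3] Q2=[]
t=13-18: P3@Q1 runs 5, rem=3, quantum used, demote→Q2. Q0=[] Q1=[] Q2=[P3]
t=18-21: P3@Q2 runs 3, rem=0, completes. Q0=[] Q1=[] Q2=[]

Answer: P1(0-3) P2(3-6) P3(6-9) P2(9-11) P1(11-13) P3(13-18) P3(18-21)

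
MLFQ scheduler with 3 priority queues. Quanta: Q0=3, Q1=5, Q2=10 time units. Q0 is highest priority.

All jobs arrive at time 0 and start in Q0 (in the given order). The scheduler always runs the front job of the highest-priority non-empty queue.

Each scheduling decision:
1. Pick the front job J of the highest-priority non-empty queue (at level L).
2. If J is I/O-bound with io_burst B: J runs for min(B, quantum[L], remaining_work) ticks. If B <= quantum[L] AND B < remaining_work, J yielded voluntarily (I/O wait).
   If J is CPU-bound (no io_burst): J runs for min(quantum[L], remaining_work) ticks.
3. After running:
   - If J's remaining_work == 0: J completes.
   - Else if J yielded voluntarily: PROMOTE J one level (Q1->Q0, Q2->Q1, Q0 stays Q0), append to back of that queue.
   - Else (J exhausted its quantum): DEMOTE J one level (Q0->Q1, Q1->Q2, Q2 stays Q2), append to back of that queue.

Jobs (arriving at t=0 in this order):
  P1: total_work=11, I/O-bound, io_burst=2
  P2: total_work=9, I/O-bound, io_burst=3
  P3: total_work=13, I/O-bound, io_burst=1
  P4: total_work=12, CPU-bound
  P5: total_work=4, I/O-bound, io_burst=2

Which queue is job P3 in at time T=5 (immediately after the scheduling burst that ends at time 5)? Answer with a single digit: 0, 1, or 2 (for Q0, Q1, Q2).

Answer: 0

Derivation:
t=0-2: P1@Q0 runs 2, rem=9, I/O yield, promote→Q0. Q0=[P2,P3,P4,P5,P1] Q1=[] Q2=[]
t=2-5: P2@Q0 runs 3, rem=6, I/O yield, promote→Q0. Q0=[P3,P4,P5,P1,P2] Q1=[] Q2=[]
t=5-6: P3@Q0 runs 1, rem=12, I/O yield, promote→Q0. Q0=[P4,P5,P1,P2,P3] Q1=[] Q2=[]
t=6-9: P4@Q0 runs 3, rem=9, quantum used, demote→Q1. Q0=[P5,P1,P2,P3] Q1=[P4] Q2=[]
t=9-11: P5@Q0 runs 2, rem=2, I/O yield, promote→Q0. Q0=[P1,P2,P3,P5] Q1=[P4] Q2=[]
t=11-13: P1@Q0 runs 2, rem=7, I/O yield, promote→Q0. Q0=[P2,P3,P5,P1] Q1=[P4] Q2=[]
t=13-16: P2@Q0 runs 3, rem=3, I/O yield, promote→Q0. Q0=[P3,P5,P1,P2] Q1=[P4] Q2=[]
t=16-17: P3@Q0 runs 1, rem=11, I/O yield, promote→Q0. Q0=[P5,P1,P2,P3] Q1=[P4] Q2=[]
t=17-19: P5@Q0 runs 2, rem=0, completes. Q0=[P1,P2,P3] Q1=[P4] Q2=[]
t=19-21: P1@Q0 runs 2, rem=5, I/O yield, promote→Q0. Q0=[P2,P3,P1] Q1=[P4] Q2=[]
t=21-24: P2@Q0 runs 3, rem=0, completes. Q0=[P3,P1] Q1=[P4] Q2=[]
t=24-25: P3@Q0 runs 1, rem=10, I/O yield, promote→Q0. Q0=[P1,P3] Q1=[P4] Q2=[]
t=25-27: P1@Q0 runs 2, rem=3, I/O yield, promote→Q0. Q0=[P3,P1] Q1=[P4] Q2=[]
t=27-28: P3@Q0 runs 1, rem=9, I/O yield, promote→Q0. Q0=[P1,P3] Q1=[P4] Q2=[]
t=28-30: P1@Q0 runs 2, rem=1, I/O yield, promote→Q0. Q0=[P3,P1] Q1=[P4] Q2=[]
t=30-31: P3@Q0 runs 1, rem=8, I/O yield, promote→Q0. Q0=[P1,P3] Q1=[P4] Q2=[]
t=31-32: P1@Q0 runs 1, rem=0, completes. Q0=[P3] Q1=[P4] Q2=[]
t=32-33: P3@Q0 runs 1, rem=7, I/O yield, promote→Q0. Q0=[P3] Q1=[P4] Q2=[]
t=33-34: P3@Q0 runs 1, rem=6, I/O yield, promote→Q0. Q0=[P3] Q1=[P4] Q2=[]
t=34-35: P3@Q0 runs 1, rem=5, I/O yield, promote→Q0. Q0=[P3] Q1=[P4] Q2=[]
t=35-36: P3@Q0 runs 1, rem=4, I/O yield, promote→Q0. Q0=[P3] Q1=[P4] Q2=[]
t=36-37: P3@Q0 runs 1, rem=3, I/O yield, promote→Q0. Q0=[P3] Q1=[P4] Q2=[]
t=37-38: P3@Q0 runs 1, rem=2, I/O yield, promote→Q0. Q0=[P3] Q1=[P4] Q2=[]
t=38-39: P3@Q0 runs 1, rem=1, I/O yield, promote→Q0. Q0=[P3] Q1=[P4] Q2=[]
t=39-40: P3@Q0 runs 1, rem=0, completes. Q0=[] Q1=[P4] Q2=[]
t=40-45: P4@Q1 runs 5, rem=4, quantum used, demote→Q2. Q0=[] Q1=[] Q2=[P4]
t=45-49: P4@Q2 runs 4, rem=0, completes. Q0=[] Q1=[] Q2=[]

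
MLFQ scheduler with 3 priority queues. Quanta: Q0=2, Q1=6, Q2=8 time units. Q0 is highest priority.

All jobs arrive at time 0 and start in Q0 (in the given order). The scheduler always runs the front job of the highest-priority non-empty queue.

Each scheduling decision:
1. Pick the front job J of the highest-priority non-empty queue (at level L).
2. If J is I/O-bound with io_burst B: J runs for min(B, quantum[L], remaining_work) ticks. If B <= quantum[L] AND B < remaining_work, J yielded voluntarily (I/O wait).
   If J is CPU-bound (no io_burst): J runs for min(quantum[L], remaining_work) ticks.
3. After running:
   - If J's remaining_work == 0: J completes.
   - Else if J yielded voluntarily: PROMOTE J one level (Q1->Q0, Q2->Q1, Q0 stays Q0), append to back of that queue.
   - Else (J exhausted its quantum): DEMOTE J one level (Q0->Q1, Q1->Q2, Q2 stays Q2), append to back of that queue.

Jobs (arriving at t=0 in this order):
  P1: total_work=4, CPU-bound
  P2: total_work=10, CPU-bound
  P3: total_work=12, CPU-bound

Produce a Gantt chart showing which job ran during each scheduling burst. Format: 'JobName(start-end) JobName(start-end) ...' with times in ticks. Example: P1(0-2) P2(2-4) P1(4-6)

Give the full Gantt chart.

t=0-2: P1@Q0 runs 2, rem=2, quantum used, demote→Q1. Q0=[P2,P3] Q1=[P1] Q2=[]
t=2-4: P2@Q0 runs 2, rem=8, quantum used, demote→Q1. Q0=[P3] Q1=[P1,P2] Q2=[]
t=4-6: P3@Q0 runs 2, rem=10, quantum used, demote→Q1. Q0=[] Q1=[P1,P2,P3] Q2=[]
t=6-8: P1@Q1 runs 2, rem=0, completes. Q0=[] Q1=[P2,P3] Q2=[]
t=8-14: P2@Q1 runs 6, rem=2, quantum used, demote→Q2. Q0=[] Q1=[P3] Q2=[P2]
t=14-20: P3@Q1 runs 6, rem=4, quantum used, demote→Q2. Q0=[] Q1=[] Q2=[P2,P3]
t=20-22: P2@Q2 runs 2, rem=0, completes. Q0=[] Q1=[] Q2=[P3]
t=22-26: P3@Q2 runs 4, rem=0, completes. Q0=[] Q1=[] Q2=[]

Answer: P1(0-2) P2(2-4) P3(4-6) P1(6-8) P2(8-14) P3(14-20) P2(20-22) P3(22-26)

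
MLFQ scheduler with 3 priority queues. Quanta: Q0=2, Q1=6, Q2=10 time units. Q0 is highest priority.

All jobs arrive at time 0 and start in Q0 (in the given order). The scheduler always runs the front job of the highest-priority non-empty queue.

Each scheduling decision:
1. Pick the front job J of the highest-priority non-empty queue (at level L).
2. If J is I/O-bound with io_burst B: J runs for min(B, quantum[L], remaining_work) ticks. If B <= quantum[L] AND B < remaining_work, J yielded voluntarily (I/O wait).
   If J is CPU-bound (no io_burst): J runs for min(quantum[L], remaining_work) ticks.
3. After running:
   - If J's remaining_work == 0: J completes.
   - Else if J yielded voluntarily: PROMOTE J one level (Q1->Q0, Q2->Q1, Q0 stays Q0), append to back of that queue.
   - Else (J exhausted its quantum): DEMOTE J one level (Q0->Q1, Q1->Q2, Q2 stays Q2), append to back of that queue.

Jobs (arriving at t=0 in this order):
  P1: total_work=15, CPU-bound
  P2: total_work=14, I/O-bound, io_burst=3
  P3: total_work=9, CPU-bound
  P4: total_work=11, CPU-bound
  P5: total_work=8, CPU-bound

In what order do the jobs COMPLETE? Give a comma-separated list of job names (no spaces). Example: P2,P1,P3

t=0-2: P1@Q0 runs 2, rem=13, quantum used, demote→Q1. Q0=[P2,P3,P4,P5] Q1=[P1] Q2=[]
t=2-4: P2@Q0 runs 2, rem=12, quantum used, demote→Q1. Q0=[P3,P4,P5] Q1=[P1,P2] Q2=[]
t=4-6: P3@Q0 runs 2, rem=7, quantum used, demote→Q1. Q0=[P4,P5] Q1=[P1,P2,P3] Q2=[]
t=6-8: P4@Q0 runs 2, rem=9, quantum used, demote→Q1. Q0=[P5] Q1=[P1,P2,P3,P4] Q2=[]
t=8-10: P5@Q0 runs 2, rem=6, quantum used, demote→Q1. Q0=[] Q1=[P1,P2,P3,P4,P5] Q2=[]
t=10-16: P1@Q1 runs 6, rem=7, quantum used, demote→Q2. Q0=[] Q1=[P2,P3,P4,P5] Q2=[P1]
t=16-19: P2@Q1 runs 3, rem=9, I/O yield, promote→Q0. Q0=[P2] Q1=[P3,P4,P5] Q2=[P1]
t=19-21: P2@Q0 runs 2, rem=7, quantum used, demote→Q1. Q0=[] Q1=[P3,P4,P5,P2] Q2=[P1]
t=21-27: P3@Q1 runs 6, rem=1, quantum used, demote→Q2. Q0=[] Q1=[P4,P5,P2] Q2=[P1,P3]
t=27-33: P4@Q1 runs 6, rem=3, quantum used, demote→Q2. Q0=[] Q1=[P5,P2] Q2=[P1,P3,P4]
t=33-39: P5@Q1 runs 6, rem=0, completes. Q0=[] Q1=[P2] Q2=[P1,P3,P4]
t=39-42: P2@Q1 runs 3, rem=4, I/O yield, promote→Q0. Q0=[P2] Q1=[] Q2=[P1,P3,P4]
t=42-44: P2@Q0 runs 2, rem=2, quantum used, demote→Q1. Q0=[] Q1=[P2] Q2=[P1,P3,P4]
t=44-46: P2@Q1 runs 2, rem=0, completes. Q0=[] Q1=[] Q2=[P1,P3,P4]
t=46-53: P1@Q2 runs 7, rem=0, completes. Q0=[] Q1=[] Q2=[P3,P4]
t=53-54: P3@Q2 runs 1, rem=0, completes. Q0=[] Q1=[] Q2=[P4]
t=54-57: P4@Q2 runs 3, rem=0, completes. Q0=[] Q1=[] Q2=[]

Answer: P5,P2,P1,P3,P4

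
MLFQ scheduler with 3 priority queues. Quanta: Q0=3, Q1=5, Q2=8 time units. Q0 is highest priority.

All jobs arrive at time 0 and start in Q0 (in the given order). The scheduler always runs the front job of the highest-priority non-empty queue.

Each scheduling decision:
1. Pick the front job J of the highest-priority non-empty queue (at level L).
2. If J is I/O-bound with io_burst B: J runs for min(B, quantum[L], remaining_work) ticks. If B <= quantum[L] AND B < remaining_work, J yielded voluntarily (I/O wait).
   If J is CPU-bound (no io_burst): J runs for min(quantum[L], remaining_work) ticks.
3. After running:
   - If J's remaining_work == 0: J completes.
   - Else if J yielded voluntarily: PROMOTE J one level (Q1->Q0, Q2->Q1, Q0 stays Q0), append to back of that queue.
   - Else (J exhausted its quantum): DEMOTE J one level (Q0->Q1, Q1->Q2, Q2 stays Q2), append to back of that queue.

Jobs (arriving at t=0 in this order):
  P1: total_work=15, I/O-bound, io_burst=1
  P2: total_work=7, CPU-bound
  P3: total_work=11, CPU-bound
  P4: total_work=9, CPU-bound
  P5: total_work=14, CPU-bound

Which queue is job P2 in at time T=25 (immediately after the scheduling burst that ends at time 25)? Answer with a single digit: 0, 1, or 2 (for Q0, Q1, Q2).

t=0-1: P1@Q0 runs 1, rem=14, I/O yield, promote→Q0. Q0=[P2,P3,P4,P5,P1] Q1=[] Q2=[]
t=1-4: P2@Q0 runs 3, rem=4, quantum used, demote→Q1. Q0=[P3,P4,P5,P1] Q1=[P2] Q2=[]
t=4-7: P3@Q0 runs 3, rem=8, quantum used, demote→Q1. Q0=[P4,P5,P1] Q1=[P2,P3] Q2=[]
t=7-10: P4@Q0 runs 3, rem=6, quantum used, demote→Q1. Q0=[P5,P1] Q1=[P2,P3,P4] Q2=[]
t=10-13: P5@Q0 runs 3, rem=11, quantum used, demote→Q1. Q0=[P1] Q1=[P2,P3,P4,P5] Q2=[]
t=13-14: P1@Q0 runs 1, rem=13, I/O yield, promote→Q0. Q0=[P1] Q1=[P2,P3,P4,P5] Q2=[]
t=14-15: P1@Q0 runs 1, rem=12, I/O yield, promote→Q0. Q0=[P1] Q1=[P2,P3,P4,P5] Q2=[]
t=15-16: P1@Q0 runs 1, rem=11, I/O yield, promote→Q0. Q0=[P1] Q1=[P2,P3,P4,P5] Q2=[]
t=16-17: P1@Q0 runs 1, rem=10, I/O yield, promote→Q0. Q0=[P1] Q1=[P2,P3,P4,P5] Q2=[]
t=17-18: P1@Q0 runs 1, rem=9, I/O yield, promote→Q0. Q0=[P1] Q1=[P2,P3,P4,P5] Q2=[]
t=18-19: P1@Q0 runs 1, rem=8, I/O yield, promote→Q0. Q0=[P1] Q1=[P2,P3,P4,P5] Q2=[]
t=19-20: P1@Q0 runs 1, rem=7, I/O yield, promote→Q0. Q0=[P1] Q1=[P2,P3,P4,P5] Q2=[]
t=20-21: P1@Q0 runs 1, rem=6, I/O yield, promote→Q0. Q0=[P1] Q1=[P2,P3,P4,P5] Q2=[]
t=21-22: P1@Q0 runs 1, rem=5, I/O yield, promote→Q0. Q0=[P1] Q1=[P2,P3,P4,P5] Q2=[]
t=22-23: P1@Q0 runs 1, rem=4, I/O yield, promote→Q0. Q0=[P1] Q1=[P2,P3,P4,P5] Q2=[]
t=23-24: P1@Q0 runs 1, rem=3, I/O yield, promote→Q0. Q0=[P1] Q1=[P2,P3,P4,P5] Q2=[]
t=24-25: P1@Q0 runs 1, rem=2, I/O yield, promote→Q0. Q0=[P1] Q1=[P2,P3,P4,P5] Q2=[]
t=25-26: P1@Q0 runs 1, rem=1, I/O yield, promote→Q0. Q0=[P1] Q1=[P2,P3,P4,P5] Q2=[]
t=26-27: P1@Q0 runs 1, rem=0, completes. Q0=[] Q1=[P2,P3,P4,P5] Q2=[]
t=27-31: P2@Q1 runs 4, rem=0, completes. Q0=[] Q1=[P3,P4,P5] Q2=[]
t=31-36: P3@Q1 runs 5, rem=3, quantum used, demote→Q2. Q0=[] Q1=[P4,P5] Q2=[P3]
t=36-41: P4@Q1 runs 5, rem=1, quantum used, demote→Q2. Q0=[] Q1=[P5] Q2=[P3,P4]
t=41-46: P5@Q1 runs 5, rem=6, quantum used, demote→Q2. Q0=[] Q1=[] Q2=[P3,P4,P5]
t=46-49: P3@Q2 runs 3, rem=0, completes. Q0=[] Q1=[] Q2=[P4,P5]
t=49-50: P4@Q2 runs 1, rem=0, completes. Q0=[] Q1=[] Q2=[P5]
t=50-56: P5@Q2 runs 6, rem=0, completes. Q0=[] Q1=[] Q2=[]

Answer: 1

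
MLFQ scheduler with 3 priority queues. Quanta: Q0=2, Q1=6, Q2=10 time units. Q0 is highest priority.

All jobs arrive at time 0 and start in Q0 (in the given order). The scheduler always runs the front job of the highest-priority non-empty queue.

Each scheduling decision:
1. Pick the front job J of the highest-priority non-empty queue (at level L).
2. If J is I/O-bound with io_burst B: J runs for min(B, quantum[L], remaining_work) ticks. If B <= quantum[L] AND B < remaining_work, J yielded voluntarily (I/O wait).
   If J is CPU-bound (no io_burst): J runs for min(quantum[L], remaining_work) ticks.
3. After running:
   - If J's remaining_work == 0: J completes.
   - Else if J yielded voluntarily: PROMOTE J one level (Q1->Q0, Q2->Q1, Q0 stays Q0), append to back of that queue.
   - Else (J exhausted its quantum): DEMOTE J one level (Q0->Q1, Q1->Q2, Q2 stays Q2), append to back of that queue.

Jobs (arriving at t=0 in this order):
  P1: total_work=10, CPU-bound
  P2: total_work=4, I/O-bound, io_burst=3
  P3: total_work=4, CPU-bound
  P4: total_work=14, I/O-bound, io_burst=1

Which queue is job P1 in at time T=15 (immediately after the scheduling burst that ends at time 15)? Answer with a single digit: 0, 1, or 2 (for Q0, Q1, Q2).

t=0-2: P1@Q0 runs 2, rem=8, quantum used, demote→Q1. Q0=[P2,P3,P4] Q1=[P1] Q2=[]
t=2-4: P2@Q0 runs 2, rem=2, quantum used, demote→Q1. Q0=[P3,P4] Q1=[P1,P2] Q2=[]
t=4-6: P3@Q0 runs 2, rem=2, quantum used, demote→Q1. Q0=[P4] Q1=[P1,P2,P3] Q2=[]
t=6-7: P4@Q0 runs 1, rem=13, I/O yield, promote→Q0. Q0=[P4] Q1=[P1,P2,P3] Q2=[]
t=7-8: P4@Q0 runs 1, rem=12, I/O yield, promote→Q0. Q0=[P4] Q1=[P1,P2,P3] Q2=[]
t=8-9: P4@Q0 runs 1, rem=11, I/O yield, promote→Q0. Q0=[P4] Q1=[P1,P2,P3] Q2=[]
t=9-10: P4@Q0 runs 1, rem=10, I/O yield, promote→Q0. Q0=[P4] Q1=[P1,P2,P3] Q2=[]
t=10-11: P4@Q0 runs 1, rem=9, I/O yield, promote→Q0. Q0=[P4] Q1=[P1,P2,P3] Q2=[]
t=11-12: P4@Q0 runs 1, rem=8, I/O yield, promote→Q0. Q0=[P4] Q1=[P1,P2,P3] Q2=[]
t=12-13: P4@Q0 runs 1, rem=7, I/O yield, promote→Q0. Q0=[P4] Q1=[P1,P2,P3] Q2=[]
t=13-14: P4@Q0 runs 1, rem=6, I/O yield, promote→Q0. Q0=[P4] Q1=[P1,P2,P3] Q2=[]
t=14-15: P4@Q0 runs 1, rem=5, I/O yield, promote→Q0. Q0=[P4] Q1=[P1,P2,P3] Q2=[]
t=15-16: P4@Q0 runs 1, rem=4, I/O yield, promote→Q0. Q0=[P4] Q1=[P1,P2,P3] Q2=[]
t=16-17: P4@Q0 runs 1, rem=3, I/O yield, promote→Q0. Q0=[P4] Q1=[P1,P2,P3] Q2=[]
t=17-18: P4@Q0 runs 1, rem=2, I/O yield, promote→Q0. Q0=[P4] Q1=[P1,P2,P3] Q2=[]
t=18-19: P4@Q0 runs 1, rem=1, I/O yield, promote→Q0. Q0=[P4] Q1=[P1,P2,P3] Q2=[]
t=19-20: P4@Q0 runs 1, rem=0, completes. Q0=[] Q1=[P1,P2,P3] Q2=[]
t=20-26: P1@Q1 runs 6, rem=2, quantum used, demote→Q2. Q0=[] Q1=[P2,P3] Q2=[P1]
t=26-28: P2@Q1 runs 2, rem=0, completes. Q0=[] Q1=[P3] Q2=[P1]
t=28-30: P3@Q1 runs 2, rem=0, completes. Q0=[] Q1=[] Q2=[P1]
t=30-32: P1@Q2 runs 2, rem=0, completes. Q0=[] Q1=[] Q2=[]

Answer: 1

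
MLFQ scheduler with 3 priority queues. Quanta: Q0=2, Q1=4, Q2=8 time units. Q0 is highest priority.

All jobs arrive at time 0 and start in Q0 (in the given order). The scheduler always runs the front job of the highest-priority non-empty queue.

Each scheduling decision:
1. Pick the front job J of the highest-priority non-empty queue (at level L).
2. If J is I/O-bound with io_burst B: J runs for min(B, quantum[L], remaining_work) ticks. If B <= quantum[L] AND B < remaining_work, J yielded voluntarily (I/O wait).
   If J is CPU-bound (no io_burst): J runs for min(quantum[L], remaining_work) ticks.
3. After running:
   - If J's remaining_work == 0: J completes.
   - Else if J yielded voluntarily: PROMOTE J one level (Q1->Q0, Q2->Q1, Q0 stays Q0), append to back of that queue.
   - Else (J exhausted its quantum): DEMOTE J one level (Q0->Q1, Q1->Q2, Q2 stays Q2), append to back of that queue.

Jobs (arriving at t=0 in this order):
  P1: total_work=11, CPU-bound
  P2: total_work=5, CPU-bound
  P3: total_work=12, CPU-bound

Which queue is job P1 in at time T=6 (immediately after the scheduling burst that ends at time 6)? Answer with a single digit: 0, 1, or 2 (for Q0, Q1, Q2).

Answer: 1

Derivation:
t=0-2: P1@Q0 runs 2, rem=9, quantum used, demote→Q1. Q0=[P2,P3] Q1=[P1] Q2=[]
t=2-4: P2@Q0 runs 2, rem=3, quantum used, demote→Q1. Q0=[P3] Q1=[P1,P2] Q2=[]
t=4-6: P3@Q0 runs 2, rem=10, quantum used, demote→Q1. Q0=[] Q1=[P1,P2,P3] Q2=[]
t=6-10: P1@Q1 runs 4, rem=5, quantum used, demote→Q2. Q0=[] Q1=[P2,P3] Q2=[P1]
t=10-13: P2@Q1 runs 3, rem=0, completes. Q0=[] Q1=[P3] Q2=[P1]
t=13-17: P3@Q1 runs 4, rem=6, quantum used, demote→Q2. Q0=[] Q1=[] Q2=[P1,P3]
t=17-22: P1@Q2 runs 5, rem=0, completes. Q0=[] Q1=[] Q2=[P3]
t=22-28: P3@Q2 runs 6, rem=0, completes. Q0=[] Q1=[] Q2=[]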